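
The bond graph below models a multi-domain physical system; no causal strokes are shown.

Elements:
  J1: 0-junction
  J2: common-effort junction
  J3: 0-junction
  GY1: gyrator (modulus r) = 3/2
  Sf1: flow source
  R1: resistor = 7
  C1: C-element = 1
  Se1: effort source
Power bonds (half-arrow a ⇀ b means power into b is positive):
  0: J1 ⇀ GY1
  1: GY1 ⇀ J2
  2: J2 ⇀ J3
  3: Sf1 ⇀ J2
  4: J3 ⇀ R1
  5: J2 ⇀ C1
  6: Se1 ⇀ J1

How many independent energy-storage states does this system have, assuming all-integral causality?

#3 |Sf1  (Sf1 fixes flow; stroke at Sf1)
#6 |J1  (Se1 fixes effort; stroke away)
#0 |GY1  (J1 effort already set via bond 6)
#1 |GY1  (GY1 both-in/both-out from 0)
#5 |J2  (C1 integral (e out))
#2 |J3  (0-jn J2 has e-setter on 5)
#4 |R1  (J3: bond 2 brought effort, rest push out)

1  (C1 all integral)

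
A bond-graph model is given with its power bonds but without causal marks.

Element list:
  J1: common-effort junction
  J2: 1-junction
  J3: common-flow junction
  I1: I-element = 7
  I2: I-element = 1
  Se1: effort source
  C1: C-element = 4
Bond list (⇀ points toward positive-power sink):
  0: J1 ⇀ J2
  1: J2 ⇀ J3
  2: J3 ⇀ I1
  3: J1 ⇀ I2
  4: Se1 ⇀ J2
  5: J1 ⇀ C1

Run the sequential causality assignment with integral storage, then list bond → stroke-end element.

β4 stroke→J2  (source Se1 imposes e)
β2 stroke→I1  (I1 integral (f out))
β1 stroke→J3  (J3: bond 2 brought flow, rest push out)
β0 stroke→J2  (1-jn J2 has f-setter on 1)
β3 stroke→I2  (I2: I, integral causality)
β5 stroke→J1  (J1: last free bond brings effort in)

bond 0 stroke at J2
bond 1 stroke at J3
bond 2 stroke at I1
bond 3 stroke at I2
bond 4 stroke at J2
bond 5 stroke at J1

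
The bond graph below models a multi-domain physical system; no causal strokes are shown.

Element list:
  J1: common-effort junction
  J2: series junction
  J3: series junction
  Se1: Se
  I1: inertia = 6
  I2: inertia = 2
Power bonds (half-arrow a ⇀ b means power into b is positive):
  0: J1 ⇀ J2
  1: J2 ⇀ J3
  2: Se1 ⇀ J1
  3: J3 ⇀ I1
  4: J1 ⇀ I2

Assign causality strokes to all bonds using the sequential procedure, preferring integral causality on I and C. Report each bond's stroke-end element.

β2 stroke→J1  (source Se1 imposes e)
β0 stroke→J2  (0-jn J1 has e-setter on 2)
β4 stroke→I2  (J1 effort already set via bond 2)
β1 stroke→J3  (J2: last free bond brings flow in)
β3 stroke→I1  (J3 needs exactly one f-in)

β0 →J2
β1 →J3
β2 →J1
β3 →I1
β4 →I2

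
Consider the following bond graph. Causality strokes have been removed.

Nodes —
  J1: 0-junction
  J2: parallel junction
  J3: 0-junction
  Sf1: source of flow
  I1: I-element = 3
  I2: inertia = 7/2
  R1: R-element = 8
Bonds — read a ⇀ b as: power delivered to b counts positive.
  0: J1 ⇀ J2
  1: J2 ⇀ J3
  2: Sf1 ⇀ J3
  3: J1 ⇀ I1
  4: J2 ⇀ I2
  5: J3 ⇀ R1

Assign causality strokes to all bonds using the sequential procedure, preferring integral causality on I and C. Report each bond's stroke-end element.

#2 |Sf1  (Sf1 fixes flow; stroke at Sf1)
#3 |I1  (I1: I, integral causality)
#0 |J1  (J1: last free bond brings effort in)
#4 |I2  (prefer integral on I2)
#1 |J2  (closing 0-jn rule on J2)
#5 |J3  (J3 needs exactly one e-in)

b0 stroke at J1
b1 stroke at J2
b2 stroke at Sf1
b3 stroke at I1
b4 stroke at I2
b5 stroke at J3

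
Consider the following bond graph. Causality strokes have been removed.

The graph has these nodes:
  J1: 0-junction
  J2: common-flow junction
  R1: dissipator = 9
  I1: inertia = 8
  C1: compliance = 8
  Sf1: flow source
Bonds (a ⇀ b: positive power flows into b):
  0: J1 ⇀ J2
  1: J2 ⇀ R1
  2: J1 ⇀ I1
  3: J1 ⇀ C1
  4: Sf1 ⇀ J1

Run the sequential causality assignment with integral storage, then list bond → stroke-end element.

bond 4 |Sf1  (Sf1 (Sf) sets flow on bond)
bond 2 |I1  (I1: I, integral causality)
bond 3 |J1  (C1 integral (e out))
bond 0 |J2  (common-e at J1 fixed by 3)
bond 1 |R1  (closing 1-jn rule on J2)

β0 stroke→J2
β1 stroke→R1
β2 stroke→I1
β3 stroke→J1
β4 stroke→Sf1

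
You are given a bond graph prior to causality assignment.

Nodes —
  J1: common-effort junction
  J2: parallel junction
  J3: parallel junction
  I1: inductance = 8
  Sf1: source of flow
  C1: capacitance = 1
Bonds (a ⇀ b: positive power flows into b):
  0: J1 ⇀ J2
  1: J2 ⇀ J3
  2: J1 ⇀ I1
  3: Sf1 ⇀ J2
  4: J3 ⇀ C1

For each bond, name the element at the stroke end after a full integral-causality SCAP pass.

β0 →J1
β1 →J2
β2 →I1
β3 →Sf1
β4 →J3

bond 3 stroke→Sf1  (Sf1 (Sf) sets flow on bond)
bond 2 stroke→I1  (prefer integral on I1)
bond 0 stroke→J1  (closing 0-jn rule on J1)
bond 1 stroke→J2  (closing 0-jn rule on J2)
bond 4 stroke→J3  (only one effort-in slot at J3)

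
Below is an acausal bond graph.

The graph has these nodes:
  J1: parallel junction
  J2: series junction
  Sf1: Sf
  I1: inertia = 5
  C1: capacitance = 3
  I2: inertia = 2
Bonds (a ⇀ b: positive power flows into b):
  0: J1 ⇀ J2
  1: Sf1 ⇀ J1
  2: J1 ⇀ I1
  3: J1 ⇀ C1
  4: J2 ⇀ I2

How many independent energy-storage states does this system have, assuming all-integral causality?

3  (C1, I1, I2 all integral)

#1 stroke→Sf1  (Sf1 fixes flow; stroke at Sf1)
#2 stroke→I1  (prefer integral on I1)
#3 stroke→J1  (C1 outputs effort q/C1)
#0 stroke→J2  (common-e at J1 fixed by 3)
#4 stroke→I2  (closing 1-jn rule on J2)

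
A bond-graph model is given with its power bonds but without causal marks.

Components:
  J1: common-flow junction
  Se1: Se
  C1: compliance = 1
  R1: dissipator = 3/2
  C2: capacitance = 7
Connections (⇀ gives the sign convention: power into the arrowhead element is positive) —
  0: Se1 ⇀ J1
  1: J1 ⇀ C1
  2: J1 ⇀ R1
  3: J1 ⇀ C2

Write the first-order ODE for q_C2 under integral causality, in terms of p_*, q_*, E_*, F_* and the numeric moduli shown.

dq_C2/dt = 2*E_Se1/3 - 2*q_C1/3 - 2*q_C2/21

#0 →J1  (Se1 fixes effort; stroke away)
#1 →J1  (C1 outputs effort q/C1)
#3 →J1  (C2 integral (e out))
#2 →R1  (J1: last free bond brings flow in)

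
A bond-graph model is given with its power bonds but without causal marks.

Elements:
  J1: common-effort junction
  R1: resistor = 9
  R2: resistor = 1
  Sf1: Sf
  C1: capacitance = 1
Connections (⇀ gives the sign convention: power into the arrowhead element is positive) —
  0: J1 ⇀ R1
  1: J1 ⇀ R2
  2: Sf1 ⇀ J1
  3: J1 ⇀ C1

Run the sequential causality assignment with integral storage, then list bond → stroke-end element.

bond 2 stroke→Sf1  (source Sf1 imposes f)
bond 3 stroke→J1  (prefer integral on C1)
bond 0 stroke→R1  (0-jn J1 has e-setter on 3)
bond 1 stroke→R2  (J1: bond 3 brought effort, rest push out)

bond 0 stroke→R1
bond 1 stroke→R2
bond 2 stroke→Sf1
bond 3 stroke→J1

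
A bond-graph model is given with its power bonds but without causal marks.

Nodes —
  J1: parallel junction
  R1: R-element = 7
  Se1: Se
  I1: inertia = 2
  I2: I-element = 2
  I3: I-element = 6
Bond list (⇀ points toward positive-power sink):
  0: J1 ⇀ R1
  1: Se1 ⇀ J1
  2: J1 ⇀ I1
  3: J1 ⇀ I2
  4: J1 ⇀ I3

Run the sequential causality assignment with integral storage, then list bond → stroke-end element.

b0 stroke at R1
b1 stroke at J1
b2 stroke at I1
b3 stroke at I2
b4 stroke at I3

#1 stroke at J1  (Se1: effort source, stroke at far end)
#0 stroke at R1  (J1: bond 1 brought effort, rest push out)
#2 stroke at I1  (J1 effort already set via bond 1)
#3 stroke at I2  (J1: bond 1 brought effort, rest push out)
#4 stroke at I3  (common-e at J1 fixed by 1)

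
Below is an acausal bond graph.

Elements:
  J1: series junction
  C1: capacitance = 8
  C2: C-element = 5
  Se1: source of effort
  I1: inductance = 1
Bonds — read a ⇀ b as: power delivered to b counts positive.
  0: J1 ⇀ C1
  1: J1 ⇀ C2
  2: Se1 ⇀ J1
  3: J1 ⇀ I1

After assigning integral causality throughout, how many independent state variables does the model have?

bond 2 stroke→J1  (Se1 fixes effort; stroke away)
bond 0 stroke→J1  (C1 outputs effort q/C1)
bond 1 stroke→J1  (C2 integral (e out))
bond 3 stroke→I1  (closing 1-jn rule on J1)

3  (C1, C2, I1 all integral)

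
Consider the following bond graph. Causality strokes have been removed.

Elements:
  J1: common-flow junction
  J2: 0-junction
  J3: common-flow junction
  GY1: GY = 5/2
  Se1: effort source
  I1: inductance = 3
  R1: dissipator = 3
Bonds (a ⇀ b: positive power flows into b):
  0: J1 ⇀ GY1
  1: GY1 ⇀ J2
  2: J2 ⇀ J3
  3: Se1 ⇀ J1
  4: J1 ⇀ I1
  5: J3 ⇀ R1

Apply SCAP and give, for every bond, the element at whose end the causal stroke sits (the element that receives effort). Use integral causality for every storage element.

β3 stroke→J1  (Se1 fixes effort; stroke away)
β4 stroke→I1  (I1 outputs flow p/I1)
β0 stroke→J1  (J1: bond 4 brought flow, rest push out)
β1 stroke→J2  (GY GY1: same side as bond 0)
β2 stroke→J3  (J2: bond 1 brought effort, rest push out)
β5 stroke→R1  (closing 1-jn rule on J3)

#0 →J1
#1 →J2
#2 →J3
#3 →J1
#4 →I1
#5 →R1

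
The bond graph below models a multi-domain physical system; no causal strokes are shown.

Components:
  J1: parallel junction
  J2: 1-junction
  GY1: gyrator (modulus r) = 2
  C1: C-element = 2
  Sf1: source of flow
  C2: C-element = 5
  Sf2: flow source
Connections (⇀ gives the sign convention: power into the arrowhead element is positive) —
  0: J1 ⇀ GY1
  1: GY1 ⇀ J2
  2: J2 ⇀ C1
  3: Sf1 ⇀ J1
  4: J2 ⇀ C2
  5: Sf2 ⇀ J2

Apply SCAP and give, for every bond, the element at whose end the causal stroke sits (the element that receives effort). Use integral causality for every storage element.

β0 |J1
β1 |J2
β2 |J2
β3 |Sf1
β4 |J2
β5 |Sf2

β3 →Sf1  (Sf1 (Sf) sets flow on bond)
β5 →Sf2  (Sf2 (Sf) sets flow on bond)
β0 →J1  (closing 0-jn rule on J1)
β1 →J2  (J2 flow already set via bond 5)
β2 →J2  (1-jn J2 has f-setter on 5)
β4 →J2  (common-f at J2 fixed by 5)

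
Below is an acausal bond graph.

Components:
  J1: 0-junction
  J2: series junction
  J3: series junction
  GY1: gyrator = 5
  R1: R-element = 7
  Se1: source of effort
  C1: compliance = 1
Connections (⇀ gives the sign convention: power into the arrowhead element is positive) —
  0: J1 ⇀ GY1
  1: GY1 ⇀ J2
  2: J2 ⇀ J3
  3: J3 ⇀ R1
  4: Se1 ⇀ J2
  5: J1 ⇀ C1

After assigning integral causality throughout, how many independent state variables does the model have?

β4 stroke at J2  (source Se1 imposes e)
β5 stroke at J1  (prefer integral on C1)
β0 stroke at GY1  (0-jn J1 has e-setter on 5)
β1 stroke at GY1  (GY GY1: same side as bond 0)
β2 stroke at J2  (J2: bond 1 brought flow, rest push out)
β3 stroke at J3  (common-f at J3 fixed by 2)

1  (C1 all integral)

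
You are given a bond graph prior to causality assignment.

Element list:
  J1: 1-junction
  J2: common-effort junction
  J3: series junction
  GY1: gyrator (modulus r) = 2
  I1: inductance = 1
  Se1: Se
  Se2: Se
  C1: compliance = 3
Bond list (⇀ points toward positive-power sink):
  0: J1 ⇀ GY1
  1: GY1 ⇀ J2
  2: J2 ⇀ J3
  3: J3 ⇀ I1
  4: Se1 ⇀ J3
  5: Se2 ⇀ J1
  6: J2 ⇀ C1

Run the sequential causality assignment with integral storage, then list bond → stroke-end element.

b0 stroke→GY1
b1 stroke→GY1
b2 stroke→J3
b3 stroke→I1
b4 stroke→J3
b5 stroke→J1
b6 stroke→J2

#4 stroke at J3  (Se1: effort source, stroke at far end)
#5 stroke at J1  (Se2: effort source, stroke at far end)
#0 stroke at GY1  (J1: last free bond brings flow in)
#1 stroke at GY1  (GY1: gyrator matches bond 0)
#3 stroke at I1  (I1: I, integral causality)
#2 stroke at J3  (1-jn J3 has f-setter on 3)
#6 stroke at J2  (only one effort-in slot at J2)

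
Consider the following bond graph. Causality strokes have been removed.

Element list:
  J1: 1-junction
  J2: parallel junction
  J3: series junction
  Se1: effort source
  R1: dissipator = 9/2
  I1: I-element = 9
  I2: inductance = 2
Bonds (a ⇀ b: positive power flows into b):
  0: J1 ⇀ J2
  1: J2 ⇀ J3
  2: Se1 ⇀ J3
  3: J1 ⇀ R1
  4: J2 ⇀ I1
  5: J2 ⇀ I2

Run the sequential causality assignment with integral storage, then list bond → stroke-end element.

#2 |J3  (source Se1 imposes e)
#1 |J2  (only one flow-in slot at J3)
#0 |J1  (common-e at J2 fixed by 1)
#4 |I1  (0-jn J2 has e-setter on 1)
#5 |I2  (J2 effort already set via bond 1)
#3 |R1  (closing 1-jn rule on J1)

bond 0 stroke→J1
bond 1 stroke→J2
bond 2 stroke→J3
bond 3 stroke→R1
bond 4 stroke→I1
bond 5 stroke→I2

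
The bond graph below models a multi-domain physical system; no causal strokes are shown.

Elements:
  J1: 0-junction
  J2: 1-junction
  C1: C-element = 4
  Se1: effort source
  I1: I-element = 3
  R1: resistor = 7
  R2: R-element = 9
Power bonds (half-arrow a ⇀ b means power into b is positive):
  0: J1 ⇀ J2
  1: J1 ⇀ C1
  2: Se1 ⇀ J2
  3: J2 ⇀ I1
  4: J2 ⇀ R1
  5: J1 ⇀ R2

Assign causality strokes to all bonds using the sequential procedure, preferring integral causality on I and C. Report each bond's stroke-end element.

b0 stroke→J2
b1 stroke→J1
b2 stroke→J2
b3 stroke→I1
b4 stroke→J2
b5 stroke→R2

bond 2 |J2  (Se1 fixes effort; stroke away)
bond 1 |J1  (C1 integral (e out))
bond 0 |J2  (J1: bond 1 brought effort, rest push out)
bond 5 |R2  (0-jn J1 has e-setter on 1)
bond 3 |I1  (I1 outputs flow p/I1)
bond 4 |J2  (J2 flow already set via bond 3)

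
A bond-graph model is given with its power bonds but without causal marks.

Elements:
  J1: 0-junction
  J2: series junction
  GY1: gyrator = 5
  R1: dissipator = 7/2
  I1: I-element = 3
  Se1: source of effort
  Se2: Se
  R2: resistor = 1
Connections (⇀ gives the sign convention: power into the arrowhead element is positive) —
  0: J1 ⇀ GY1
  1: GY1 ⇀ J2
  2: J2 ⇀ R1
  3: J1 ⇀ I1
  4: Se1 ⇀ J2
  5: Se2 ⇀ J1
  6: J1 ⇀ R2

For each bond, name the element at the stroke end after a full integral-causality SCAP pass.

#4 |J2  (Se1: effort source, stroke at far end)
#5 |J1  (Se2: effort source, stroke at far end)
#0 |GY1  (common-e at J1 fixed by 5)
#3 |I1  (J1: bond 5 brought effort, rest push out)
#6 |R2  (J1: bond 5 brought effort, rest push out)
#1 |GY1  (GY GY1: same side as bond 0)
#2 |J2  (1-jn J2 has f-setter on 1)

bond 0 stroke at GY1
bond 1 stroke at GY1
bond 2 stroke at J2
bond 3 stroke at I1
bond 4 stroke at J2
bond 5 stroke at J1
bond 6 stroke at R2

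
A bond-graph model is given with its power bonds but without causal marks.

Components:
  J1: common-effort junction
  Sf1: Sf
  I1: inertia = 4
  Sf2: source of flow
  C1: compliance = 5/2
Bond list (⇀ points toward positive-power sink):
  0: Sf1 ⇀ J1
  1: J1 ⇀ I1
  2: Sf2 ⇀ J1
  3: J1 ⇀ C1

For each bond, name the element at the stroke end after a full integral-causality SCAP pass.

bond 0 stroke→Sf1
bond 1 stroke→I1
bond 2 stroke→Sf2
bond 3 stroke→J1

β0 stroke→Sf1  (Sf1 fixes flow; stroke at Sf1)
β2 stroke→Sf2  (Sf2 (Sf) sets flow on bond)
β1 stroke→I1  (I1: I, integral causality)
β3 stroke→J1  (J1: last free bond brings effort in)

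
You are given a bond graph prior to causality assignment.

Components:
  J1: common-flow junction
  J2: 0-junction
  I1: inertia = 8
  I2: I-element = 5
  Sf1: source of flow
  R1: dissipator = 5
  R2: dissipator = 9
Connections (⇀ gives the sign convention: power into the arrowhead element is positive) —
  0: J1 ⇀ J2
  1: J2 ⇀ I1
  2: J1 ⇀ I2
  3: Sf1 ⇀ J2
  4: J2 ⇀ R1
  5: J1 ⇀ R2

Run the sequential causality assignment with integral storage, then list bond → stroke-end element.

β0 stroke→J1
β1 stroke→I1
β2 stroke→I2
β3 stroke→Sf1
β4 stroke→J2
β5 stroke→J1

β3 stroke→Sf1  (source Sf1 imposes f)
β1 stroke→I1  (I1: I, integral causality)
β2 stroke→I2  (I2 outputs flow p/I2)
β0 stroke→J1  (J1: bond 2 brought flow, rest push out)
β5 stroke→J1  (common-f at J1 fixed by 2)
β4 stroke→J2  (only one effort-in slot at J2)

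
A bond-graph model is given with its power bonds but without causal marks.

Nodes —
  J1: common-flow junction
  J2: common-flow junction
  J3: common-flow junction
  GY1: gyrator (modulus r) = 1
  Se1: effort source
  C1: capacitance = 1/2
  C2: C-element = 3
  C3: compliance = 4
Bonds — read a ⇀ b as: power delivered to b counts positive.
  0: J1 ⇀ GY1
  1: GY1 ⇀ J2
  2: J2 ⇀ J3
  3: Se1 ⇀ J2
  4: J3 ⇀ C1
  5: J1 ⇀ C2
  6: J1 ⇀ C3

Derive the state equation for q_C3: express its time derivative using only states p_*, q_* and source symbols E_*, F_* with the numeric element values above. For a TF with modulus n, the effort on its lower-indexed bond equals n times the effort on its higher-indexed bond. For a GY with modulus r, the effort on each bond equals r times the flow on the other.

dq_C3/dt = -E_Se1 + 2*q_C1

bond 3 |J2  (Se1 fixes effort; stroke away)
bond 4 |J3  (C1 integral (e out))
bond 2 |J2  (only one flow-in slot at J3)
bond 1 |GY1  (J2: last free bond brings flow in)
bond 0 |GY1  (through GY1, causality inverts; strokes same side of GY1)
bond 5 |J1  (common-f at J1 fixed by 0)
bond 6 |J1  (common-f at J1 fixed by 0)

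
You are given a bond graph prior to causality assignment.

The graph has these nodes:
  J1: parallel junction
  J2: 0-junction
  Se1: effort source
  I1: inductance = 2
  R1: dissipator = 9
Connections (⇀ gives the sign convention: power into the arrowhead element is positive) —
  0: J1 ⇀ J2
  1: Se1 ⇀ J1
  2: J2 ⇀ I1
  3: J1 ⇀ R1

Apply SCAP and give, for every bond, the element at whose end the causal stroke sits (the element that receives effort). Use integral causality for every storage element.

b1 stroke→J1  (source Se1 imposes e)
b0 stroke→J2  (common-e at J1 fixed by 1)
b3 stroke→R1  (common-e at J1 fixed by 1)
b2 stroke→I1  (J2 effort already set via bond 0)

β0 stroke at J2
β1 stroke at J1
β2 stroke at I1
β3 stroke at R1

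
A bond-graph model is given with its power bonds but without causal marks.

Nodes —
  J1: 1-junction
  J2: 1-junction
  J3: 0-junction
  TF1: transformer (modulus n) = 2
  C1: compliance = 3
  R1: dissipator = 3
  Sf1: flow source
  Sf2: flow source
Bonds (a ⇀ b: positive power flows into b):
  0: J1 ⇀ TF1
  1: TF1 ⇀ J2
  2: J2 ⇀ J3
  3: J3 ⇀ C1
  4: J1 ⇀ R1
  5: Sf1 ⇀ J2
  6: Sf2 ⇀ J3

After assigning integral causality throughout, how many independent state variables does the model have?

β5 stroke→Sf1  (Sf1 fixes flow; stroke at Sf1)
β6 stroke→Sf2  (Sf2 fixes flow; stroke at Sf2)
β1 stroke→J2  (common-f at J2 fixed by 5)
β2 stroke→J2  (J2 flow already set via bond 5)
β3 stroke→J3  (only one effort-in slot at J3)
β0 stroke→TF1  (TF1 one-in-one-out from 1)
β4 stroke→J1  (1-jn J1 has f-setter on 0)

1  (C1 all integral)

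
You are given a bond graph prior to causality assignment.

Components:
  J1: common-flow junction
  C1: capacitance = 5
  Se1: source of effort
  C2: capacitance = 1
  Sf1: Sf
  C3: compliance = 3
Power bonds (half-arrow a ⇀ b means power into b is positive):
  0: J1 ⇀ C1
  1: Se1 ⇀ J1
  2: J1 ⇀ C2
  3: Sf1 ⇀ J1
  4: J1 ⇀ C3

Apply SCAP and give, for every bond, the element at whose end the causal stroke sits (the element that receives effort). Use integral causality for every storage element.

β0 |J1
β1 |J1
β2 |J1
β3 |Sf1
β4 |J1

β1 stroke at J1  (Se1 fixes effort; stroke away)
β3 stroke at Sf1  (source Sf1 imposes f)
β0 stroke at J1  (common-f at J1 fixed by 3)
β2 stroke at J1  (1-jn J1 has f-setter on 3)
β4 stroke at J1  (J1: bond 3 brought flow, rest push out)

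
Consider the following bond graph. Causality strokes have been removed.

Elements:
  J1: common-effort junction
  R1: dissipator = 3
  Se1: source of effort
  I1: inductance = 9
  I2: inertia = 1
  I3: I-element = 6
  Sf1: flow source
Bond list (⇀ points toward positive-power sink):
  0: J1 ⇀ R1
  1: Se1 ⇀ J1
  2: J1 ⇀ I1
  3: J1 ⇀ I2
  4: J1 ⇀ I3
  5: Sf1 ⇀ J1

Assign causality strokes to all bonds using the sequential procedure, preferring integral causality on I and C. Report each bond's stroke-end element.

#1 stroke at J1  (source Se1 imposes e)
#5 stroke at Sf1  (Sf1 fixes flow; stroke at Sf1)
#0 stroke at R1  (J1: bond 1 brought effort, rest push out)
#2 stroke at I1  (common-e at J1 fixed by 1)
#3 stroke at I2  (J1: bond 1 brought effort, rest push out)
#4 stroke at I3  (0-jn J1 has e-setter on 1)

bond 0 |R1
bond 1 |J1
bond 2 |I1
bond 3 |I2
bond 4 |I3
bond 5 |Sf1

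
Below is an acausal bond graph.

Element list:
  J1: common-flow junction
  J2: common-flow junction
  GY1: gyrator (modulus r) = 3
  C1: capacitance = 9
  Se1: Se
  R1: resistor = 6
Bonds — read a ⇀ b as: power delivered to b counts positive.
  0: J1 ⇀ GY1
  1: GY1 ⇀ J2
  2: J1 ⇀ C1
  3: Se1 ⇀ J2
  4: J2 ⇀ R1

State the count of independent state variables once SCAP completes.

1  (C1 all integral)

bond 3 stroke at J2  (source Se1 imposes e)
bond 2 stroke at J1  (C1 integral (e out))
bond 0 stroke at GY1  (closing 1-jn rule on J1)
bond 1 stroke at GY1  (GY GY1: same side as bond 0)
bond 4 stroke at J2  (J2: bond 1 brought flow, rest push out)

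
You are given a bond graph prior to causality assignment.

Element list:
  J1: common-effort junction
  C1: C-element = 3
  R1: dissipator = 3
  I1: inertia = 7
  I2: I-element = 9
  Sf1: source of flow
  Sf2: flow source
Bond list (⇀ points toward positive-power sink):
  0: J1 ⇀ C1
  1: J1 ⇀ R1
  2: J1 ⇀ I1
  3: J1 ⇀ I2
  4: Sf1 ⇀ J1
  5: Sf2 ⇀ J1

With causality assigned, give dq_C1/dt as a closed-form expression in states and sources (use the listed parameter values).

β4 →Sf1  (Sf1: flow source, stroke at near end)
β5 →Sf2  (Sf2: flow source, stroke at near end)
β0 →J1  (C1 integral (e out))
β1 →R1  (0-jn J1 has e-setter on 0)
β2 →I1  (common-e at J1 fixed by 0)
β3 →I2  (J1: bond 0 brought effort, rest push out)

dq_C1/dt = F_Sf1 + F_Sf2 - p_I1/7 - p_I2/9 - q_C1/9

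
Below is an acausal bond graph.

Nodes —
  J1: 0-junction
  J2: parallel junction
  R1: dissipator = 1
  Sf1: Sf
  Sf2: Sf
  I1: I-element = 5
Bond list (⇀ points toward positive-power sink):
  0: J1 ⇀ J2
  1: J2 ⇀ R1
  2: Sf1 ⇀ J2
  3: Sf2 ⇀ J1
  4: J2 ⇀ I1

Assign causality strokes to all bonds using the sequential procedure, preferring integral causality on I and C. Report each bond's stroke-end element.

#0 stroke at J1
#1 stroke at J2
#2 stroke at Sf1
#3 stroke at Sf2
#4 stroke at I1

β2 |Sf1  (Sf1: flow source, stroke at near end)
β3 |Sf2  (source Sf2 imposes f)
β0 |J1  (J1 needs exactly one e-in)
β4 |I1  (I1: I, integral causality)
β1 |J2  (closing 0-jn rule on J2)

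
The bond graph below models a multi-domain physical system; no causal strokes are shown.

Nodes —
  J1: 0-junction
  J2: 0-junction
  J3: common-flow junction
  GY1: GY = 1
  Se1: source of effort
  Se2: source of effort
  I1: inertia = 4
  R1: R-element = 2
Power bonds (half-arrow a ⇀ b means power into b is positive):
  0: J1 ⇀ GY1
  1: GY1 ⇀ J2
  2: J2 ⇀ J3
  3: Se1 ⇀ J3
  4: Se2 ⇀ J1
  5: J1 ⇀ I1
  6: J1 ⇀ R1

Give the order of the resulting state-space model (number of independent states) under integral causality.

b3 →J3  (Se1 fixes effort; stroke away)
b4 →J1  (Se2: effort source, stroke at far end)
b0 →GY1  (J1 effort already set via bond 4)
b5 →I1  (J1 effort already set via bond 4)
b6 →R1  (0-jn J1 has e-setter on 4)
b2 →J2  (J3 needs exactly one f-in)
b1 →GY1  (GY1 both-in/both-out from 0)

1  (I1 all integral)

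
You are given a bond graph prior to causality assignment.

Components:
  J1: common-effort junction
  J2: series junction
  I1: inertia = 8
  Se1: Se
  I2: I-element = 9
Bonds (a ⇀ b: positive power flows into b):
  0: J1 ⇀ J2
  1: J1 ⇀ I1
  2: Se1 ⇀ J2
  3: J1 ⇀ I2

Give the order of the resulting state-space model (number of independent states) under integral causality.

b2 stroke→J2  (Se1: effort source, stroke at far end)
b0 stroke→J1  (closing 1-jn rule on J2)
b1 stroke→I1  (0-jn J1 has e-setter on 0)
b3 stroke→I2  (0-jn J1 has e-setter on 0)

2  (I1, I2 all integral)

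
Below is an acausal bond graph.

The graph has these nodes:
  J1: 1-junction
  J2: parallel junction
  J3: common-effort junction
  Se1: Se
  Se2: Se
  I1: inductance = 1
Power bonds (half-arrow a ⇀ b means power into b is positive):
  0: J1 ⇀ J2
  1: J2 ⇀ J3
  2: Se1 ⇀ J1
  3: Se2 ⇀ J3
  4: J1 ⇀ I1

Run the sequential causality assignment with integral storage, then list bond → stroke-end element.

β0 →J1
β1 →J2
β2 →J1
β3 →J3
β4 →I1

#2 |J1  (Se1: effort source, stroke at far end)
#3 |J3  (Se2 (Se) sets effort on bond)
#1 |J2  (J3: bond 3 brought effort, rest push out)
#0 |J1  (J2: bond 1 brought effort, rest push out)
#4 |I1  (closing 1-jn rule on J1)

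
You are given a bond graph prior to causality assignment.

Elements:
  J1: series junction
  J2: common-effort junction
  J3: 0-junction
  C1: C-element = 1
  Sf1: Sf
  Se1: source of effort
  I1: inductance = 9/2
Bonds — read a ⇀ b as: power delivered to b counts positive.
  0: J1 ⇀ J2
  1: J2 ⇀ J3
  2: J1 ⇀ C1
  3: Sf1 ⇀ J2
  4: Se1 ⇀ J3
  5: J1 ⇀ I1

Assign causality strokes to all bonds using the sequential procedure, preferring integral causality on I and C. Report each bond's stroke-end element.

#3 |Sf1  (Sf1: flow source, stroke at near end)
#4 |J3  (Se1 fixes effort; stroke away)
#1 |J2  (0-jn J3 has e-setter on 4)
#0 |J1  (J2 effort already set via bond 1)
#2 |J1  (C1: C, integral causality)
#5 |I1  (closing 1-jn rule on J1)

bond 0 →J1
bond 1 →J2
bond 2 →J1
bond 3 →Sf1
bond 4 →J3
bond 5 →I1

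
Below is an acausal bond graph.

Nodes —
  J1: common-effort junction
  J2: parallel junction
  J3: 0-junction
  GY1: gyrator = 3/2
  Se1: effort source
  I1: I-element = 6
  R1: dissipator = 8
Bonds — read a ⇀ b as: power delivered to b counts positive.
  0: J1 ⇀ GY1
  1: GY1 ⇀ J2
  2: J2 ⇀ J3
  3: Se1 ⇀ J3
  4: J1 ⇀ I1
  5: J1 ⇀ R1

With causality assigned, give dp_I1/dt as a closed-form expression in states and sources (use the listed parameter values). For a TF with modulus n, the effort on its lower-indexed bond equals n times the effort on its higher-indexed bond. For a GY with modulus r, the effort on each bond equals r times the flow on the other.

dp_I1/dt = -16*E_Se1/3 - 4*p_I1/3

b3 stroke→J3  (Se1: effort source, stroke at far end)
b2 stroke→J2  (J3 effort already set via bond 3)
b1 stroke→GY1  (J2: bond 2 brought effort, rest push out)
b0 stroke→GY1  (GY1 both-in/both-out from 1)
b4 stroke→I1  (I1: I, integral causality)
b5 stroke→J1  (J1: last free bond brings effort in)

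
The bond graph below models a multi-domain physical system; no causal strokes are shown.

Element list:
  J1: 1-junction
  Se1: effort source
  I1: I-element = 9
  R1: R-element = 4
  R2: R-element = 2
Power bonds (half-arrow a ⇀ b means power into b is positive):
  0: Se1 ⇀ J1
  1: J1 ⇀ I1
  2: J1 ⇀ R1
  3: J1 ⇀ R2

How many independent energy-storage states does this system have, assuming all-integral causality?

1  (I1 all integral)

β0 stroke→J1  (Se1 fixes effort; stroke away)
β1 stroke→I1  (I1 outputs flow p/I1)
β2 stroke→J1  (common-f at J1 fixed by 1)
β3 stroke→J1  (common-f at J1 fixed by 1)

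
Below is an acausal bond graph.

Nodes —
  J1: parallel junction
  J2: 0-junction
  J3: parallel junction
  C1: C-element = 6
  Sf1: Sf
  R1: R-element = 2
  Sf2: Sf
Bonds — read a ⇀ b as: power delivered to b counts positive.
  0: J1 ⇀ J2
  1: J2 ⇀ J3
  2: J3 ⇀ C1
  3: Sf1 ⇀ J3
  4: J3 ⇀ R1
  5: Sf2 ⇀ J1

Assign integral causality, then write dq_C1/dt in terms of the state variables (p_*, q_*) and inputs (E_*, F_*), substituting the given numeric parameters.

dq_C1/dt = F_Sf1 + F_Sf2 - q_C1/12

#3 →Sf1  (Sf1 fixes flow; stroke at Sf1)
#5 →Sf2  (Sf2: flow source, stroke at near end)
#0 →J1  (J1 needs exactly one e-in)
#1 →J2  (J2 needs exactly one e-in)
#2 →J3  (C1 outputs effort q/C1)
#4 →R1  (0-jn J3 has e-setter on 2)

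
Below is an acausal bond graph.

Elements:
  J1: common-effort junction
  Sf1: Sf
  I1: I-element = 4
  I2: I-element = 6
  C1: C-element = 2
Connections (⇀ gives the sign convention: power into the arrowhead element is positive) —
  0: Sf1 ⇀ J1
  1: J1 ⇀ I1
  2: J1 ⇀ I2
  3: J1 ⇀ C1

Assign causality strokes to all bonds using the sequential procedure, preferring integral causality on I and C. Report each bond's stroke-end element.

bond 0 →Sf1
bond 1 →I1
bond 2 →I2
bond 3 →J1

bond 0 |Sf1  (Sf1 fixes flow; stroke at Sf1)
bond 1 |I1  (I1 integral (f out))
bond 2 |I2  (I2: I, integral causality)
bond 3 |J1  (J1 needs exactly one e-in)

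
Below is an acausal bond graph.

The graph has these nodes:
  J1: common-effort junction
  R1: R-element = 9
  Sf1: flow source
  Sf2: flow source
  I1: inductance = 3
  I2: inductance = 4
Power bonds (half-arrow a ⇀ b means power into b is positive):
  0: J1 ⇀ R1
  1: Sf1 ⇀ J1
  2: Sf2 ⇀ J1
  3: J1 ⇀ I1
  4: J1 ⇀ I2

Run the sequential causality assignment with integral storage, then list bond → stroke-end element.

bond 0 →J1
bond 1 →Sf1
bond 2 →Sf2
bond 3 →I1
bond 4 →I2

β1 →Sf1  (source Sf1 imposes f)
β2 →Sf2  (Sf2: flow source, stroke at near end)
β3 →I1  (I1: I, integral causality)
β4 →I2  (I2 integral (f out))
β0 →J1  (J1 needs exactly one e-in)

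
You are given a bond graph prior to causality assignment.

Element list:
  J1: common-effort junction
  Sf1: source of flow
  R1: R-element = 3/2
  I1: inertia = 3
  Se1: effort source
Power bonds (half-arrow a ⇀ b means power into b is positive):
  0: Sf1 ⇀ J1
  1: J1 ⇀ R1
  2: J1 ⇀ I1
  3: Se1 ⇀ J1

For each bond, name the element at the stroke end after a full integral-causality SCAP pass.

b0 stroke→Sf1
b1 stroke→R1
b2 stroke→I1
b3 stroke→J1

#0 stroke at Sf1  (Sf1 fixes flow; stroke at Sf1)
#3 stroke at J1  (source Se1 imposes e)
#1 stroke at R1  (0-jn J1 has e-setter on 3)
#2 stroke at I1  (J1: bond 3 brought effort, rest push out)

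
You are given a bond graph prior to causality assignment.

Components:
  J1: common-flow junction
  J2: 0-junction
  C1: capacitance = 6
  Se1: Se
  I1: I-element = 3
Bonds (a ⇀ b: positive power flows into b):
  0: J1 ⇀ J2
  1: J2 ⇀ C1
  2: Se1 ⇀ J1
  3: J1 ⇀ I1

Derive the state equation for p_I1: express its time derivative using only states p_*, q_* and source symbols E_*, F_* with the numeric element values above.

dp_I1/dt = E_Se1 - q_C1/6

b2 stroke→J1  (Se1: effort source, stroke at far end)
b1 stroke→J2  (C1: C, integral causality)
b0 stroke→J1  (0-jn J2 has e-setter on 1)
b3 stroke→I1  (J1: last free bond brings flow in)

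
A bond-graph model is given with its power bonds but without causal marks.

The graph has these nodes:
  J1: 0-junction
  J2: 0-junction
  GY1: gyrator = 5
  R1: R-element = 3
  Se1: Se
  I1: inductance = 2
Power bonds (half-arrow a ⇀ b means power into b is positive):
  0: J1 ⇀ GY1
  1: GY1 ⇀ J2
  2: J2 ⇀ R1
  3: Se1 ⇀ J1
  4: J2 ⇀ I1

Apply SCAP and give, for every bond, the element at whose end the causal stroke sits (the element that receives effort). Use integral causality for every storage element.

β3 stroke→J1  (Se1 fixes effort; stroke away)
β0 stroke→GY1  (0-jn J1 has e-setter on 3)
β1 stroke→GY1  (through GY1, causality inverts; strokes same side of GY1)
β4 stroke→I1  (I1 integral (f out))
β2 stroke→J2  (J2: last free bond brings effort in)

b0 →GY1
b1 →GY1
b2 →J2
b3 →J1
b4 →I1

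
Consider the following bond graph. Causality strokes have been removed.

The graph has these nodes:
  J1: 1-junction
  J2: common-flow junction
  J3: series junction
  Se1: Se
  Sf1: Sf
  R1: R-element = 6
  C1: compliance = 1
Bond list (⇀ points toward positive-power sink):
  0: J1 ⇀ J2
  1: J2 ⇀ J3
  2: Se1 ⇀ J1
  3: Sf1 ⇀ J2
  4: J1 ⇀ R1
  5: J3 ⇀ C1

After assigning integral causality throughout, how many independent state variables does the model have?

1  (C1 all integral)

#2 |J1  (source Se1 imposes e)
#3 |Sf1  (Sf1 fixes flow; stroke at Sf1)
#0 |J2  (J2 flow already set via bond 3)
#1 |J2  (common-f at J2 fixed by 3)
#5 |J3  (J3 flow already set via bond 1)
#4 |J1  (common-f at J1 fixed by 0)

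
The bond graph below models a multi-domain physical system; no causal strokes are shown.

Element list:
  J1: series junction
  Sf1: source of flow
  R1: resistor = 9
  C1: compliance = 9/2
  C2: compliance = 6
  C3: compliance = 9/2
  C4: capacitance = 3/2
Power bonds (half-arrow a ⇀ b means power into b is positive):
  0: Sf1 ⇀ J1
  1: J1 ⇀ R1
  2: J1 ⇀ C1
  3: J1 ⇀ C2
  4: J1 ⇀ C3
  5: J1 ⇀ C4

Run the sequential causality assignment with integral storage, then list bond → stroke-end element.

#0 |Sf1
#1 |J1
#2 |J1
#3 |J1
#4 |J1
#5 |J1

#0 |Sf1  (Sf1 (Sf) sets flow on bond)
#1 |J1  (J1 flow already set via bond 0)
#2 |J1  (J1: bond 0 brought flow, rest push out)
#3 |J1  (1-jn J1 has f-setter on 0)
#4 |J1  (1-jn J1 has f-setter on 0)
#5 |J1  (1-jn J1 has f-setter on 0)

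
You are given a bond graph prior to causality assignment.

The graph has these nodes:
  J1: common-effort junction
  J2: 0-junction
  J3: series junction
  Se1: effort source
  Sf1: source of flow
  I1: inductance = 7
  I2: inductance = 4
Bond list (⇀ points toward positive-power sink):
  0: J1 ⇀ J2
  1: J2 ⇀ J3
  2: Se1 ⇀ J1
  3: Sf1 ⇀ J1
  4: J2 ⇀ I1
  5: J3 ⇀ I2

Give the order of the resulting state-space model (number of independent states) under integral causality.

2  (I1, I2 all integral)

bond 2 →J1  (Se1 (Se) sets effort on bond)
bond 3 →Sf1  (Sf1 (Sf) sets flow on bond)
bond 0 →J2  (J1 effort already set via bond 2)
bond 1 →J3  (common-e at J2 fixed by 0)
bond 4 →I1  (common-e at J2 fixed by 0)
bond 5 →I2  (only one flow-in slot at J3)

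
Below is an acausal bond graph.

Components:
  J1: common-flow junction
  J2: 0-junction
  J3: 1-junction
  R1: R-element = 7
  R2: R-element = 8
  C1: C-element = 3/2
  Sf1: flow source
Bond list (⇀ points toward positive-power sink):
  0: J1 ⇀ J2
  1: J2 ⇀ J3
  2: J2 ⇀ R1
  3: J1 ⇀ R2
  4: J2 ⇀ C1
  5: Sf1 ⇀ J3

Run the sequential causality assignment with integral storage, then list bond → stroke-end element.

#5 →Sf1  (source Sf1 imposes f)
#1 →J3  (J3: bond 5 brought flow, rest push out)
#4 →J2  (prefer integral on C1)
#0 →J1  (0-jn J2 has e-setter on 4)
#2 →R1  (common-e at J2 fixed by 4)
#3 →R2  (J1: last free bond brings flow in)

b0 stroke at J1
b1 stroke at J3
b2 stroke at R1
b3 stroke at R2
b4 stroke at J2
b5 stroke at Sf1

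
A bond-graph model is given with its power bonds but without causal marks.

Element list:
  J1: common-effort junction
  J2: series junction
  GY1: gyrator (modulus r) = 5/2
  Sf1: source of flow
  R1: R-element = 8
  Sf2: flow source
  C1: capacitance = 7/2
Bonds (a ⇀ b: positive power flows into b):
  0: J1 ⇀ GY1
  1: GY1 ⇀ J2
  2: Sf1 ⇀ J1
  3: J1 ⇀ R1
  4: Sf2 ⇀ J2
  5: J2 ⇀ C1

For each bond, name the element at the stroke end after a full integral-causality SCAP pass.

b2 |Sf1  (source Sf1 imposes f)
b4 |Sf2  (source Sf2 imposes f)
b1 |J2  (common-f at J2 fixed by 4)
b5 |J2  (J2 flow already set via bond 4)
b0 |J1  (GY1 both-in/both-out from 1)
b3 |R1  (common-e at J1 fixed by 0)

b0 |J1
b1 |J2
b2 |Sf1
b3 |R1
b4 |Sf2
b5 |J2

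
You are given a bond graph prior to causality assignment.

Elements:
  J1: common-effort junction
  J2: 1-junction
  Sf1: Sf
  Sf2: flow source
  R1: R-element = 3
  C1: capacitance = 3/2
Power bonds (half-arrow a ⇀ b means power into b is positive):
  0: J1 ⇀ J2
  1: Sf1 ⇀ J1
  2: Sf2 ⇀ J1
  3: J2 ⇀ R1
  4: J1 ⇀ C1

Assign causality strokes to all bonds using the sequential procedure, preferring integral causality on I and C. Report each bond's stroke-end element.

b0 →J2
b1 →Sf1
b2 →Sf2
b3 →R1
b4 →J1

b1 →Sf1  (Sf1 (Sf) sets flow on bond)
b2 →Sf2  (source Sf2 imposes f)
b4 →J1  (C1 outputs effort q/C1)
b0 →J2  (0-jn J1 has e-setter on 4)
b3 →R1  (closing 1-jn rule on J2)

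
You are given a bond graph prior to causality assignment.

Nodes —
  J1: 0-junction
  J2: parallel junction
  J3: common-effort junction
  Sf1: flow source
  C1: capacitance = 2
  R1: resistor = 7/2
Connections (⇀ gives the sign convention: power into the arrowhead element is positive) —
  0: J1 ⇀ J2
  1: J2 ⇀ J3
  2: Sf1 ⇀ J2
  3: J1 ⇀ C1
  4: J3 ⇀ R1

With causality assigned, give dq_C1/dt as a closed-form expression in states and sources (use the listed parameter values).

dq_C1/dt = F_Sf1 - q_C1/7

β2 →Sf1  (source Sf1 imposes f)
β3 →J1  (C1 integral (e out))
β0 →J2  (0-jn J1 has e-setter on 3)
β1 →J3  (common-e at J2 fixed by 0)
β4 →R1  (0-jn J3 has e-setter on 1)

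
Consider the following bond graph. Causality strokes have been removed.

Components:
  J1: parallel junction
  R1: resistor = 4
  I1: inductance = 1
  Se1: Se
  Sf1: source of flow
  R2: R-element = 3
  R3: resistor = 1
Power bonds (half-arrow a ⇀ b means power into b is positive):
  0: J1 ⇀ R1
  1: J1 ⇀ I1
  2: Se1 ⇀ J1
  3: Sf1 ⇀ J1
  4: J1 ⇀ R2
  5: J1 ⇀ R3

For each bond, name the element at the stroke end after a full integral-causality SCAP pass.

bond 2 stroke at J1  (Se1 (Se) sets effort on bond)
bond 3 stroke at Sf1  (Sf1 fixes flow; stroke at Sf1)
bond 0 stroke at R1  (J1 effort already set via bond 2)
bond 1 stroke at I1  (0-jn J1 has e-setter on 2)
bond 4 stroke at R2  (J1 effort already set via bond 2)
bond 5 stroke at R3  (0-jn J1 has e-setter on 2)

bond 0 stroke→R1
bond 1 stroke→I1
bond 2 stroke→J1
bond 3 stroke→Sf1
bond 4 stroke→R2
bond 5 stroke→R3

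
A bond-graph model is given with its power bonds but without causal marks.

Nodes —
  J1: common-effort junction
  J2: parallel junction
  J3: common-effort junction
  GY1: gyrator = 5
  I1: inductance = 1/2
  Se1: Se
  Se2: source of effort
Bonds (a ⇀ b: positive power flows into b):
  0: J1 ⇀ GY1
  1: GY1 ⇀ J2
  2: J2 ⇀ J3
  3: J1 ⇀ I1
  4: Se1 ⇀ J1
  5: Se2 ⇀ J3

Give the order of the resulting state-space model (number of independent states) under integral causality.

#4 stroke→J1  (Se1 fixes effort; stroke away)
#5 stroke→J3  (Se2 fixes effort; stroke away)
#0 stroke→GY1  (J1 effort already set via bond 4)
#3 stroke→I1  (J1 effort already set via bond 4)
#2 stroke→J2  (common-e at J3 fixed by 5)
#1 stroke→GY1  (GY GY1: same side as bond 0)

1  (I1 all integral)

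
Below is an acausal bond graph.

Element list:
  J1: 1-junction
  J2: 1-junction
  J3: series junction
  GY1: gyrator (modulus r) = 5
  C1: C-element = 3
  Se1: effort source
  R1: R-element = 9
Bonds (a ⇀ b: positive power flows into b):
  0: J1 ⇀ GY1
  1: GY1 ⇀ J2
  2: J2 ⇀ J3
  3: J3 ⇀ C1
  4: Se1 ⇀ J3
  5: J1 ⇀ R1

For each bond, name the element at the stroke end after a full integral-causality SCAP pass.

b4 →J3  (Se1: effort source, stroke at far end)
b3 →J3  (C1 outputs effort q/C1)
b2 →J2  (J3 needs exactly one f-in)
b1 →GY1  (closing 1-jn rule on J2)
b0 →GY1  (GY GY1: same side as bond 1)
b5 →J1  (1-jn J1 has f-setter on 0)

β0 stroke at GY1
β1 stroke at GY1
β2 stroke at J2
β3 stroke at J3
β4 stroke at J3
β5 stroke at J1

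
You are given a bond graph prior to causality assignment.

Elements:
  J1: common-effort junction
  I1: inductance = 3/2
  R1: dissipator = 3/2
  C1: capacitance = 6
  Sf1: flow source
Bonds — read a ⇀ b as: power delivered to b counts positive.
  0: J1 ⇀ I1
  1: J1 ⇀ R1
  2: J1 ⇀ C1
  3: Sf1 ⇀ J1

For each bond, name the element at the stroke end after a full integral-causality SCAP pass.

β0 stroke→I1
β1 stroke→R1
β2 stroke→J1
β3 stroke→Sf1

#3 |Sf1  (Sf1 (Sf) sets flow on bond)
#0 |I1  (I1 integral (f out))
#2 |J1  (C1: C, integral causality)
#1 |R1  (common-e at J1 fixed by 2)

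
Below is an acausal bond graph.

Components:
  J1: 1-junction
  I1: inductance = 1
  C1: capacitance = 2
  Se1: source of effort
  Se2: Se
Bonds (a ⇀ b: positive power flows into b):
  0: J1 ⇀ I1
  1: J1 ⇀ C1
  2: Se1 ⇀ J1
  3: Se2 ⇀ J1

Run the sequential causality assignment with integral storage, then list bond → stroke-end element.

#2 stroke at J1  (Se1: effort source, stroke at far end)
#3 stroke at J1  (Se2: effort source, stroke at far end)
#0 stroke at I1  (I1 outputs flow p/I1)
#1 stroke at J1  (J1: bond 0 brought flow, rest push out)

bond 0 |I1
bond 1 |J1
bond 2 |J1
bond 3 |J1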